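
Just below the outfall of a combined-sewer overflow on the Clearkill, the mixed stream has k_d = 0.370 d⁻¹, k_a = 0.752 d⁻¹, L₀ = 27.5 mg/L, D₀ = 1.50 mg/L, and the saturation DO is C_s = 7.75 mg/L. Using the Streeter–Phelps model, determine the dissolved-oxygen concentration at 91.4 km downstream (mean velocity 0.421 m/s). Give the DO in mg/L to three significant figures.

Travel time t = x/v = 91.4 km / (0.421 m/s) = 91400 m / 0.421 m/s = 217100 s = 2.513 d.
k_d L₀/(k_a−k_d) = 0.370×27.5/(0.752−0.370) = 10.18/0.3820 = 26.64 mg/L.
e^(−k_d t) = e^(−0.370×2.513) = 0.3947; e^(−k_a t) = e^(−0.752×2.513) = 0.1511.
D = 26.64 × (0.3947 − 0.1511) + 1.50 × 0.1511 = 6.487 + 0.2267 = 6.713 mg/L.
DO = C_s − D = 7.75 − 6.713 = 1.037 mg/L.

DO ≈ 1.04 mg/L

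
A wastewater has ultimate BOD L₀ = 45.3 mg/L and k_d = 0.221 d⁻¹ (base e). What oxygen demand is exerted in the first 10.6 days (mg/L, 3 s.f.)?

y_t = L₀(1 − e^(−k_d t)) = 45.3 × (1 − e^(−0.221×10.6))
= 45.3 × (1 − 0.09608) = 45.3 × 0.9039 = 40.95 mg/L.

y ≈ 40.9 mg/L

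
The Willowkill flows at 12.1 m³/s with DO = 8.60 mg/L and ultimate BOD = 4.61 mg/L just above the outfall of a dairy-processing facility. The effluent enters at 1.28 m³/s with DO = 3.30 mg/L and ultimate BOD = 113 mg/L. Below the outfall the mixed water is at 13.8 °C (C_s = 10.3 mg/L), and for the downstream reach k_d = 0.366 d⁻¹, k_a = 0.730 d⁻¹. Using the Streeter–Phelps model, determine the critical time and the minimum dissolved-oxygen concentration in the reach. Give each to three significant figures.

t_c ≈ 1.46 d; minimum DO ≈ 5.90 mg/L

Mixed DO = (12.1×8.60 + 1.28×3.30)/(12.1+1.28) = 108.3/13.38 = 8.093 mg/L.
Mixed L₀ = (12.1×4.61 + 1.28×113)/(13.38) = 200.4/13.38 = 14.98 mg/L.
Initial deficit D₀ = C_s − DO₀ = 10.3 − 8.093 = 2.207 mg/L.
t_c = (1/0.3640) ln[(0.730/0.366)(1 − 2.207×0.3640/(0.366×14.98))] = 2.747 × ln(1.702) = 1.461 d.
D_c = (0.366/0.730) × 14.98 × e^(−0.366×1.461) = 0.5014 × 14.98 × 0.5857 = 4.399 mg/L.
Minimum DO = 10.3 − 4.399 = 5.901 mg/L.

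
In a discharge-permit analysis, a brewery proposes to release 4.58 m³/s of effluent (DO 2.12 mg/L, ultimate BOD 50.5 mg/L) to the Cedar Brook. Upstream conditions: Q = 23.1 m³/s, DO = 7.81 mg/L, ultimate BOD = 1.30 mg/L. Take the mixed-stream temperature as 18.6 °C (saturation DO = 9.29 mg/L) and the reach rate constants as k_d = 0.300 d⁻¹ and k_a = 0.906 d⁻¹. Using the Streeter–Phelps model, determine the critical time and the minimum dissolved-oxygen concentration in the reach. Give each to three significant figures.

t_c ≈ 0.619 d; minimum DO ≈ 6.69 mg/L

Mixed DO = (23.1×7.81 + 4.58×2.12)/(23.1+4.58) = 190.1/27.68 = 6.869 mg/L.
Mixed L₀ = (23.1×1.30 + 4.58×50.5)/(27.68) = 261.3/27.68 = 9.441 mg/L.
Initial deficit D₀ = C_s − DO₀ = 9.29 − 6.869 = 2.421 mg/L.
t_c = (1/0.6060) ln[(0.906/0.300)(1 − 2.421×0.6060/(0.300×9.441))] = 1.650 × ln(1.455) = 0.6192 d.
D_c = (0.300/0.906) × 9.441 × e^(−0.300×0.6192) = 0.3311 × 9.441 × 0.8305 = 2.596 mg/L.
Minimum DO = 9.29 − 2.596 = 6.694 mg/L.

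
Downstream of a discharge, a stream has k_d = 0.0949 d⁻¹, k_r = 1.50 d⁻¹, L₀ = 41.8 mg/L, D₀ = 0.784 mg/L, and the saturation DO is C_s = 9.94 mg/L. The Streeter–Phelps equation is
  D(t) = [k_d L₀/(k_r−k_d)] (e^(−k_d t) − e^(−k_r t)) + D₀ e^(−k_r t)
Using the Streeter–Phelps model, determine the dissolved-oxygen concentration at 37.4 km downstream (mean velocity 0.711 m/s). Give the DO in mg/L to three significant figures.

Travel time t = x/v = 37.4 km / (0.711 m/s) = 37400 m / 0.711 m/s = 52600 s = 0.6088 d.
k_d L₀/(k_r−k_d) = 0.0949×41.8/(1.50−0.0949) = 3.967/1.405 = 2.823 mg/L.
e^(−k_d t) = e^(−0.0949×0.6088) = 0.9439; e^(−k_r t) = e^(−1.50×0.6088) = 0.4012.
D = 2.823 × (0.9439 − 0.4012) + 0.784 × 0.4012 = 1.532 + 0.3146 = 1.847 mg/L.
DO = C_s − D = 9.94 − 1.847 = 8.093 mg/L.

DO ≈ 8.09 mg/L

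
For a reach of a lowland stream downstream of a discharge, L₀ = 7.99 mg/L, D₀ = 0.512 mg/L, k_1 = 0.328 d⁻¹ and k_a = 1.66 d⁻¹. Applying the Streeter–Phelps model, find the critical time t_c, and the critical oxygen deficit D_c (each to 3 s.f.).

t_c = [1/(k_a−k_1)] ln[(k_a/k_1)(1 − D₀(k_a−k_1)/(k_1 L₀))]
= [1/(1.66−0.328)] ln[(1.66/0.328)(1 − 0.512×1.332/(0.328×7.99))]
= (1/1.332) ln[5.061 × 0.7398] = 0.7508 × ln(3.744) = 0.7508 × 1.320 = 0.9911 d.
D_c = (k_1/k_a) L₀ e^(−k_1 t_c) = (0.328/1.66) × 7.99 × e^(−0.328×0.9911) = 0.1976 × 7.99 × 0.7225 = 1.141 mg/L.

t_c ≈ 0.991 d; D_c ≈ 1.14 mg/L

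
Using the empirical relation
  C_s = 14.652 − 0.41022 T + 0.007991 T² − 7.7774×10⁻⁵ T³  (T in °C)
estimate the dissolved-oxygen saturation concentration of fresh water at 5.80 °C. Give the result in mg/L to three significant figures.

C_s = 14.652 − 0.41022×5.80 + 0.007991×5.80² − 7.7774×10⁻⁵×5.80³ = 12.53 mg/L.

C_s ≈ 12.5 mg/L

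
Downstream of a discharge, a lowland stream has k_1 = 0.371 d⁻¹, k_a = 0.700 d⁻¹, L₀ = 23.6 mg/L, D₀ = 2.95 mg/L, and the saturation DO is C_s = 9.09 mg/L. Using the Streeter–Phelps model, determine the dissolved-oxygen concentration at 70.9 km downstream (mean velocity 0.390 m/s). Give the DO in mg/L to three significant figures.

DO ≈ 2.32 mg/L

Travel time t = x/v = 70.9 km / (0.390 m/s) = 70900 m / 0.390 m/s = 181800 s = 2.104 d.
k_1 L₀/(k_a−k_1) = 0.371×23.6/(0.700−0.371) = 8.756/0.3290 = 26.61 mg/L.
e^(−k_1 t) = e^(−0.371×2.104) = 0.4581; e^(−k_a t) = e^(−0.700×2.104) = 0.2293.
D = 26.61 × (0.4581 − 0.2293) + 2.95 × 0.2293 = 6.090 + 0.6763 = 6.767 mg/L.
DO = C_s − D = 9.09 − 6.767 = 2.323 mg/L.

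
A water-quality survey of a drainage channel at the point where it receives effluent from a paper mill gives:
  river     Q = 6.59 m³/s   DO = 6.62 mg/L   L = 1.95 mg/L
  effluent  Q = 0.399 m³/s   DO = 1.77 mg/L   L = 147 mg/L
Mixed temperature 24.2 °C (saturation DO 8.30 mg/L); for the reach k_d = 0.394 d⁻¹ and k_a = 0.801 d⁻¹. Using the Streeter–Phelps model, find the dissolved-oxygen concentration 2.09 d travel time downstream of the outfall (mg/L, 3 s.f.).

DO ≈ 5.44 mg/L

Mixed DO = (6.59×6.62 + 0.399×1.77)/(6.59+0.399) = 44.33/6.989 = 6.343 mg/L.
Mixed L₀ = (6.59×1.95 + 0.399×147)/(6.989) = 71.50/6.989 = 10.23 mg/L.
Initial deficit D₀ = C_s − DO₀ = 8.30 − 6.343 = 1.957 mg/L.
D(2.09) = [0.394×10.23/(0.801−0.394)](e^(−0.394×2.09) − e^(−0.801×2.09)) + 1.957 e^(−0.801×2.09)
= 9.904 × (0.4389 − 0.1875) + 1.957 × 0.1875 = 2.857 mg/L.
DO = 8.30 − 2.857 = 5.443 mg/L.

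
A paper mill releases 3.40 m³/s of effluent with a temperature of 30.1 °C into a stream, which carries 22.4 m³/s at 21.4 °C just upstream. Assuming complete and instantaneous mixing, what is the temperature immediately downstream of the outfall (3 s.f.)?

22.5 °C

Flow-weighted mixing: C = (Q_r C_r + Q_w C_w)/(Q_r + Q_w)
= (22.4×21.4 + 3.40×30.1)/(22.4 + 3.40) = 581.7/25.80 = 22.55 °C.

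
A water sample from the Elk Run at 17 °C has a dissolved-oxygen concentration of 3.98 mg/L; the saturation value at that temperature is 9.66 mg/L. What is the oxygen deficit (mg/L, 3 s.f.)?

D ≈ 5.68 mg/L

D = C_s − C = 9.66 − 3.98 = 5.68 mg/L.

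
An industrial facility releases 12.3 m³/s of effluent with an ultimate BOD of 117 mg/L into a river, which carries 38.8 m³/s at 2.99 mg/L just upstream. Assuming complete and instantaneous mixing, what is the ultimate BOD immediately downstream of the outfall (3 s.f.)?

Flow-weighted mixing: C = (Q_r C_r + Q_w C_w)/(Q_r + Q_w)
= (38.8×2.99 + 12.3×117)/(38.8 + 12.3) = 1555/51.10 = 30.43 mg/L.

30.4 mg/L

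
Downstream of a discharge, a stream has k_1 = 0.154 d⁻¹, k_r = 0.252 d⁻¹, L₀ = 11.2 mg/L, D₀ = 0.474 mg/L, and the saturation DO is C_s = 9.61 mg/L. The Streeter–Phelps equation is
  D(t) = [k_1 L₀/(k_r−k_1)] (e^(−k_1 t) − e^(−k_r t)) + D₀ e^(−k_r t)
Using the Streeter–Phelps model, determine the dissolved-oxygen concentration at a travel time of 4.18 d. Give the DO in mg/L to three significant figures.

DO ≈ 6.34 mg/L

k_1 L₀/(k_r−k_1) = 0.154×11.2/(0.252−0.154) = 1.725/0.09800 = 17.60 mg/L.
e^(−k_1 t) = e^(−0.154×4.180) = 0.5253; e^(−k_r t) = e^(−0.252×4.180) = 0.3488.
D = 17.60 × (0.5253 − 0.3488) + 0.474 × 0.3488 = 3.108 + 0.1653 = 3.273 mg/L.
DO = C_s − D = 9.61 − 3.273 = 6.337 mg/L.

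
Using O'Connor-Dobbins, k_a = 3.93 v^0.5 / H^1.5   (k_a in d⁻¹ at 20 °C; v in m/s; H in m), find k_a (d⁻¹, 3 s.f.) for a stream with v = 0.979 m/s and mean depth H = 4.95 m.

k_a = 3.93 × 0.979^0.5 / 4.95^1.5 = 3.93 × 0.9894 / 11.01 = 0.3531 d⁻¹.

k_a ≈ 0.353 d⁻¹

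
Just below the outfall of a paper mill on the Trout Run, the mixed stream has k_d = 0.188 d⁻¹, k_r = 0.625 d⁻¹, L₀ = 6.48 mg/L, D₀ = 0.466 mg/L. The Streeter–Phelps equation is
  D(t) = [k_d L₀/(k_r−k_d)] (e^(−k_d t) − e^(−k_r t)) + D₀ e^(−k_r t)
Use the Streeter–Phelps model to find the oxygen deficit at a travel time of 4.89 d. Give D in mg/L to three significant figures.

k_d L₀/(k_r−k_d) = 0.188×6.48/(0.625−0.188) = 1.218/0.4370 = 2.788 mg/L.
e^(−k_d t) = e^(−0.188×4.890) = 0.3988; e^(−k_r t) = e^(−0.625×4.890) = 0.04706.
D = 2.788 × (0.3988 − 0.04706) + 0.466 × 0.04706 = 0.9805 + 0.02193 = 1.002 mg/L.

D ≈ 1.00 mg/L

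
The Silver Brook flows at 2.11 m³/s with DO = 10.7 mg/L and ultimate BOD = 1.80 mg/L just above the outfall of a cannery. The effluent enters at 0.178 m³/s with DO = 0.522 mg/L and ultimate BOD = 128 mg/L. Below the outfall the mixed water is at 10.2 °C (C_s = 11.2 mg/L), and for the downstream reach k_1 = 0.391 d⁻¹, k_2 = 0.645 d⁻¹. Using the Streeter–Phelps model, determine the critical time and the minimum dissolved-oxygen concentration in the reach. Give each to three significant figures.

t_c ≈ 1.68 d; minimum DO ≈ 7.54 mg/L

Mixed DO = (2.11×10.7 + 0.178×0.522)/(2.11+0.178) = 22.67/2.288 = 9.908 mg/L.
Mixed L₀ = (2.11×1.80 + 0.178×128)/(2.288) = 26.58/2.288 = 11.62 mg/L.
Initial deficit D₀ = C_s − DO₀ = 11.2 − 9.908 = 1.292 mg/L.
t_c = (1/0.2540) ln[(0.645/0.391)(1 − 1.292×0.2540/(0.391×11.62))] = 3.937 × ln(1.530) = 1.675 d.
D_c = (0.391/0.645) × 11.62 × e^(−0.391×1.675) = 0.6062 × 11.62 × 0.5194 = 3.658 mg/L.
Minimum DO = 11.2 − 3.658 = 7.542 mg/L.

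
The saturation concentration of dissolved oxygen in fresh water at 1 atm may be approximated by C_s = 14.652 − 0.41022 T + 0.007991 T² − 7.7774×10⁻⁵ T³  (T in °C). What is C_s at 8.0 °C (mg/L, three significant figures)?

C_s = 14.652 − 0.41022×8.0 + 0.007991×8.0² − 7.7774×10⁻⁵×8.0³ = 11.84 mg/L.

C_s ≈ 11.8 mg/L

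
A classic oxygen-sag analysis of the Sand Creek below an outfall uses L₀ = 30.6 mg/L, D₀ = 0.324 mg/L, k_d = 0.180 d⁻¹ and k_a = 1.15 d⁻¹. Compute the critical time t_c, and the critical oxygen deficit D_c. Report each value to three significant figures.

t_c ≈ 1.85 d; D_c ≈ 3.43 mg/L

At the critical point dD/dt = 0, so k_d L₀ e^(−k_d t) = k_a D. Substituting D(t) from the Streeter–Phelps equation and solving for t gives
t_c = ln[(k_a/k_d)(1 − D₀(k_a−k_d)/(k_d L₀))] / (k_a−k_d).
Here k_a−k_d = 0.9700 d⁻¹ and 1 − D₀(k_a−k_d)/(k_d L₀) = 1 − 0.324×0.9700/(0.180×30.6) = 0.9429, so
t_c = ln(6.389 × 0.9429) / 0.9700 = 1.796 / 0.9700 = 1.851 d.
L(t_c) = L₀ e^(−k_d t_c) = 30.6 × 0.7166 = 21.93 mg/L, and at the critical point k_a D_c = k_d L, so D_c = (0.180/1.15) × 21.93 = 3.432 mg/L.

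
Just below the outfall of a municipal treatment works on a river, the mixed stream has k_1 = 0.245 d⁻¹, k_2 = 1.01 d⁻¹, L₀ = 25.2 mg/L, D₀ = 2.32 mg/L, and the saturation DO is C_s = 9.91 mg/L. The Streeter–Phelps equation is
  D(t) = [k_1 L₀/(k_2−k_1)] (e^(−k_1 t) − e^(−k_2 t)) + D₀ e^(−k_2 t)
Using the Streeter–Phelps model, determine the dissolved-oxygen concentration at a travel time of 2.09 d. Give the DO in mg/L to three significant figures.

k_1 L₀/(k_2−k_1) = 0.245×25.2/(1.01−0.245) = 6.174/0.7650 = 8.071 mg/L.
e^(−k_1 t) = e^(−0.245×2.090) = 0.5993; e^(−k_2 t) = e^(−1.01×2.090) = 0.1211.
D = 8.071 × (0.5993 − 0.1211) + 2.32 × 0.1211 = 3.859 + 0.2810 = 4.140 mg/L.
DO = C_s − D = 9.91 − 4.140 = 5.770 mg/L.

DO ≈ 5.77 mg/L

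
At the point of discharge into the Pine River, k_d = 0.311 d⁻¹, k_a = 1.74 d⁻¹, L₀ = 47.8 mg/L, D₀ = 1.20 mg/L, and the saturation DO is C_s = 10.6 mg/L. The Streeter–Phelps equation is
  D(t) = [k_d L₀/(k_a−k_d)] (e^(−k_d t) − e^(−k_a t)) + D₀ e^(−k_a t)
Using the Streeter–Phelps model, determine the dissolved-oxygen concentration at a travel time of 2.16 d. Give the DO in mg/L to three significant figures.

DO ≈ 5.50 mg/L

k_d L₀/(k_a−k_d) = 0.311×47.8/(1.74−0.311) = 14.87/1.429 = 10.40 mg/L.
e^(−k_d t) = e^(−0.311×2.160) = 0.5108; e^(−k_a t) = e^(−1.74×2.160) = 0.02332.
D = 10.40 × (0.5108 − 0.02332) + 1.20 × 0.02332 = 5.071 + 0.02799 = 5.099 mg/L.
DO = C_s − D = 10.6 − 5.099 = 5.501 mg/L.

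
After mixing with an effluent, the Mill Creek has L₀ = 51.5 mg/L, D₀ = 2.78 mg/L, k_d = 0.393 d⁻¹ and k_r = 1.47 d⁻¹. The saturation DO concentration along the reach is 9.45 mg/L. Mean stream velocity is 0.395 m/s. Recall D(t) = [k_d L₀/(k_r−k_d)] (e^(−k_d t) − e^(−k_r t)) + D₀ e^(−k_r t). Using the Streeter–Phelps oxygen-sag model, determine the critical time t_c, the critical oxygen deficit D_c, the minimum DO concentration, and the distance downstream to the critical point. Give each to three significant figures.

With k_r/k_d = 3.740 and 1 − D₀(k_r−k_d)/(k_d L₀) = 0.8521,
t_c = ln(3.740 × 0.8521) / (1.47 − 0.393) = ln(3.187) / 1.077 = 1.159/1.077 = 1.076 d.
D_c = (k_d/k_r) L₀ e^(−k_d t_c) = (0.393/1.47) × 51.5 × e^(−0.393×1.076) = 0.2673 × 51.5 × 0.6551 = 9.020 mg/L.
Minimum DO = C_s − D_c = 9.45 − 9.020 = 0.4303 mg/L.
x_c = v t_c = 0.395 m/s × 1.076 d × 86400 s/d = 36730 m ≈ 36.7 km.

t_c ≈ 1.08 d; D_c ≈ 9.02 mg/L; min DO ≈ 0.430 mg/L; x_c ≈ 36.7 km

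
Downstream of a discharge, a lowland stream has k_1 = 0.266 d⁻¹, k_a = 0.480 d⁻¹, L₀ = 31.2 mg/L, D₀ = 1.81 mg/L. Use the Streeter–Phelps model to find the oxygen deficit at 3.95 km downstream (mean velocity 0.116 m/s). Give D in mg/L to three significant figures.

Travel time t = x/v = 3.95 km / (0.116 m/s) = 3950 m / 0.116 m/s = 34050 s = 0.3941 d.
k_1 L₀/(k_a−k_1) = 0.266×31.2/(0.480−0.266) = 8.299/0.2140 = 38.78 mg/L.
e^(−k_1 t) = e^(−0.266×0.3941) = 0.9005; e^(−k_a t) = e^(−0.480×0.3941) = 0.8276.
D = 38.78 × (0.9005 − 0.8276) + 1.81 × 0.8276 = 2.825 + 1.498 = 4.323 mg/L.

D ≈ 4.32 mg/L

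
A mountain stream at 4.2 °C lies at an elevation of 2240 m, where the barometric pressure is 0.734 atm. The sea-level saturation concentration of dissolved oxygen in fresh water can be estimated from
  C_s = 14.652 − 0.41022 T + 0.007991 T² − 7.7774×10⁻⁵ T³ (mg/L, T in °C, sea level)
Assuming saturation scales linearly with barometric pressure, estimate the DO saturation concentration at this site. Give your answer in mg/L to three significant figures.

At sea level: C_s = 14.652 − 0.41022×4.2 + 0.007991×4.2² − 7.7774×10⁻⁵×4.2³ = 13.06 mg/L.
Pressure correction: C_s' = 13.06 × 0.734 = 9.589 mg/L.

C_s ≈ 9.59 mg/L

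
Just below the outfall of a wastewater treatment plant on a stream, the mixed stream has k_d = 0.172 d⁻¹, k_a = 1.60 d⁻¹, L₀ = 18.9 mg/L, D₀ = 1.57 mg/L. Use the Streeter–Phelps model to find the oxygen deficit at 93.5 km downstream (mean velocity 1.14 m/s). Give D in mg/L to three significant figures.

D ≈ 1.78 mg/L

Travel time t = x/v = 93.5 km / (1.14 m/s) = 93500 m / 1.14 m/s = 82020 s = 0.9493 d.
k_d L₀/(k_a−k_d) = 0.172×18.9/(1.60−0.172) = 3.251/1.428 = 2.276 mg/L.
e^(−k_d t) = e^(−0.172×0.9493) = 0.8494; e^(−k_a t) = e^(−1.60×0.9493) = 0.2190.
D = 2.276 × (0.8494 − 0.2190) + 1.57 × 0.2190 = 1.435 + 0.3438 = 1.779 mg/L.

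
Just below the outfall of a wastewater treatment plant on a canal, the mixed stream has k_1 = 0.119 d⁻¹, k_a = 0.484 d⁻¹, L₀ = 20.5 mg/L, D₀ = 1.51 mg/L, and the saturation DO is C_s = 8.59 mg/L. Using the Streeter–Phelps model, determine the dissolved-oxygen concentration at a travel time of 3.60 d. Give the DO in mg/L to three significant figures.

k_1 L₀/(k_a−k_1) = 0.119×20.5/(0.484−0.119) = 2.439/0.3650 = 6.684 mg/L.
e^(−k_1 t) = e^(−0.119×3.600) = 0.6516; e^(−k_a t) = e^(−0.484×3.600) = 0.1751.
D = 6.684 × (0.6516 − 0.1751) + 1.51 × 0.1751 = 3.184 + 0.2644 = 3.449 mg/L.
DO = C_s − D = 8.59 − 3.449 = 5.141 mg/L.

DO ≈ 5.14 mg/L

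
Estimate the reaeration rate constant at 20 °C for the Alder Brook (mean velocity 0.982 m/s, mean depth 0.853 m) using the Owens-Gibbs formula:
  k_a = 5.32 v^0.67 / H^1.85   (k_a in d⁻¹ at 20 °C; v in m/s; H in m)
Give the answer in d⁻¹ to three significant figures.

k_a ≈ 7.05 d⁻¹

k_a = 5.32 × 0.982^0.67 / 0.853^1.85 = 5.32 × 0.9879 / 0.7452 = 7.053 d⁻¹.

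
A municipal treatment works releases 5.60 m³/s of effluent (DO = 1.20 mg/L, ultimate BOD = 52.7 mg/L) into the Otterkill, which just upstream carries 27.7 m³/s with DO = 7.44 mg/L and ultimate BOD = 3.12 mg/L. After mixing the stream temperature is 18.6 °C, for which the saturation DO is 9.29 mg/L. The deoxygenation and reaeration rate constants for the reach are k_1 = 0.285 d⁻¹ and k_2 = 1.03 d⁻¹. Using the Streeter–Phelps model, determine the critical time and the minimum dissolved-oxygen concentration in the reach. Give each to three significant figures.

Mixed DO = (27.7×7.44 + 5.60×1.20)/(27.7+5.60) = 212.8/33.30 = 6.391 mg/L.
Mixed L₀ = (27.7×3.12 + 5.60×52.7)/(33.30) = 381.5/33.30 = 11.46 mg/L.
Initial deficit D₀ = C_s − DO₀ = 9.29 − 6.391 = 2.899 mg/L.
t_c = (1/0.7450) ln[(1.03/0.285)(1 − 2.899×0.7450/(0.285×11.46))] = 1.342 × ln(1.223) = 0.2707 d.
D_c = (0.285/1.03) × 11.46 × e^(−0.285×0.2707) = 0.2767 × 11.46 × 0.9258 = 2.935 mg/L.
Minimum DO = 9.29 − 2.935 = 6.355 mg/L.

t_c ≈ 0.271 d; minimum DO ≈ 6.36 mg/L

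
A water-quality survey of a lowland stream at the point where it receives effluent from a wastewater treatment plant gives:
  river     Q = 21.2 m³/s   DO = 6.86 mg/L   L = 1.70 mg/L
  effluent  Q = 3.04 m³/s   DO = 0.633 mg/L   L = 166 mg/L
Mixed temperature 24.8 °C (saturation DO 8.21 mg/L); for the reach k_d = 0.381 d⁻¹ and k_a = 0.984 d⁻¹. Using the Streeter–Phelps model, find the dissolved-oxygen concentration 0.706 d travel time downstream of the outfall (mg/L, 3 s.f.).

Mixed DO = (21.2×6.86 + 3.04×0.633)/(21.2+3.04) = 147.4/24.24 = 6.079 mg/L.
Mixed L₀ = (21.2×1.70 + 3.04×166)/(24.24) = 540.7/24.24 = 22.31 mg/L.
Initial deficit D₀ = C_s − DO₀ = 8.21 − 6.079 = 2.131 mg/L.
D(0.706) = [0.381×22.31/(0.984−0.381)](e^(−0.381×0.706) − e^(−0.984×0.706)) + 2.131 e^(−0.984×0.706)
= 14.09 × (0.7642 − 0.4992) + 2.131 × 0.4992 = 4.798 mg/L.
DO = 8.21 − 4.798 = 3.412 mg/L.

DO ≈ 3.41 mg/L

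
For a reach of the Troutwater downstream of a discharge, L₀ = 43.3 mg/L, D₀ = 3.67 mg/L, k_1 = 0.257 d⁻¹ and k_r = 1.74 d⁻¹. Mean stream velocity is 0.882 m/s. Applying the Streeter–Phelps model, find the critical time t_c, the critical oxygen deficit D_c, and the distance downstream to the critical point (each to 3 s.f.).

With k_r/k_1 = 6.770 and 1 − D₀(k_r−k_1)/(k_1 L₀) = 0.5109,
t_c = ln(6.770 × 0.5109) / (1.74 − 0.257) = ln(3.459) / 1.483 = 1.241/1.483 = 0.8368 d.
L(t_c) = L₀ e^(−k_1 t_c) = 43.3 × 0.8065 = 34.92 mg/L, and at the critical point k_r D_c = k_1 L, so D_c = (0.257/1.74) × 34.92 = 5.158 mg/L.
x_c = v t_c = 0.882 m/s × 0.8368 d × 86400 s/d = 63770 m ≈ 63.8 km.

t_c ≈ 0.837 d; D_c ≈ 5.16 mg/L; x_c ≈ 63.8 km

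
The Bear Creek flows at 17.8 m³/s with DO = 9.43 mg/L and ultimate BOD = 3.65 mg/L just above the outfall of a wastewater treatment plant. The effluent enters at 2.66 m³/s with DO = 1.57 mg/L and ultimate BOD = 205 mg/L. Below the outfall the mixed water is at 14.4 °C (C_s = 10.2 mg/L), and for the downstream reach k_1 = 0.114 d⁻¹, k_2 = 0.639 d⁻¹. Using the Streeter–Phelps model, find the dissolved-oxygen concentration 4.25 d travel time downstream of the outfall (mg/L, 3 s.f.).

DO ≈ 6.52 mg/L

Mixed DO = (17.8×9.43 + 2.66×1.57)/(17.8+2.66) = 172.0/20.46 = 8.408 mg/L.
Mixed L₀ = (17.8×3.65 + 2.66×205)/(20.46) = 610.3/20.46 = 29.83 mg/L.
Initial deficit D₀ = C_s − DO₀ = 10.2 − 8.408 = 1.792 mg/L.
D(4.25) = [0.114×29.83/(0.639−0.114)](e^(−0.114×4.25) − e^(−0.639×4.25)) + 1.792 e^(−0.639×4.25)
= 6.477 × (0.6160 − 0.06616) + 1.792 × 0.06616 = 3.680 mg/L.
DO = 10.2 − 3.680 = 6.520 mg/L.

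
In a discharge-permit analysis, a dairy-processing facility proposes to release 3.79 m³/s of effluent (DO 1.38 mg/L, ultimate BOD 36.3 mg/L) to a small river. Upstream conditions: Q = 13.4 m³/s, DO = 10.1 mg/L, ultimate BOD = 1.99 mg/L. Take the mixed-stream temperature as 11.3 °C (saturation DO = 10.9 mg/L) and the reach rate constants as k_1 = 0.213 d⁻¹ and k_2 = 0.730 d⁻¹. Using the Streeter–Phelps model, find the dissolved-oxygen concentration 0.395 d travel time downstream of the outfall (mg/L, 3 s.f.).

DO ≈ 8.19 mg/L

Mixed DO = (13.4×10.1 + 3.79×1.38)/(13.4+3.79) = 140.6/17.19 = 8.177 mg/L.
Mixed L₀ = (13.4×1.99 + 3.79×36.3)/(17.19) = 164.2/17.19 = 9.555 mg/L.
Initial deficit D₀ = C_s − DO₀ = 10.9 − 8.177 = 2.723 mg/L.
D(0.395) = [0.213×9.555/(0.730−0.213)](e^(−0.213×0.395) − e^(−0.730×0.395)) + 2.723 e^(−0.730×0.395)
= 3.936 × (0.9193 − 0.7495) + 2.723 × 0.7495 = 2.709 mg/L.
DO = 10.9 − 2.709 = 8.191 mg/L.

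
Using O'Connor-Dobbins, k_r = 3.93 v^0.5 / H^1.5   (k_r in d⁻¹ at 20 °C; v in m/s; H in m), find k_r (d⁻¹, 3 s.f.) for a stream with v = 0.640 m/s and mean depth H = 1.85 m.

k_r = 3.93 × 0.640^0.5 / 1.85^1.5 = 3.93 × 0.8000 / 2.516 = 1.249 d⁻¹.

k_r ≈ 1.25 d⁻¹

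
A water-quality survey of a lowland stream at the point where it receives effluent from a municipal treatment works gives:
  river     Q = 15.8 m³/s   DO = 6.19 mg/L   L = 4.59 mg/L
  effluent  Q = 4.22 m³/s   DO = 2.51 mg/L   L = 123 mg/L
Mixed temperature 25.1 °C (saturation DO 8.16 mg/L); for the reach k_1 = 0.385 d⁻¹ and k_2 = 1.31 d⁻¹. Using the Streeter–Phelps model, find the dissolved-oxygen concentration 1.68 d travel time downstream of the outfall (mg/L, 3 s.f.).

Mixed DO = (15.8×6.19 + 4.22×2.51)/(15.8+4.22) = 108.4/20.02 = 5.414 mg/L.
Mixed L₀ = (15.8×4.59 + 4.22×123)/(20.02) = 591.6/20.02 = 29.55 mg/L.
Initial deficit D₀ = C_s − DO₀ = 8.16 − 5.414 = 2.746 mg/L.
D(1.68) = [0.385×29.55/(1.31−0.385)](e^(−0.385×1.68) − e^(−1.31×1.68)) + 2.746 e^(−1.31×1.68)
= 12.30 × (0.5237 − 0.1107) + 2.746 × 0.1107 = 5.384 mg/L.
DO = 8.16 − 5.384 = 2.776 mg/L.

DO ≈ 2.78 mg/L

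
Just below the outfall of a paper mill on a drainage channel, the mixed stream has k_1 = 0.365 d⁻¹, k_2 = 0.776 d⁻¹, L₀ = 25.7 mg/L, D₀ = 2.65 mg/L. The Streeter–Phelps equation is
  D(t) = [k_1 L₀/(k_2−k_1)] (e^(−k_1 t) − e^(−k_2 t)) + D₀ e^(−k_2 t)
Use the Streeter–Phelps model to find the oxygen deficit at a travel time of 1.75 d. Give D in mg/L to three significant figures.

k_1 L₀/(k_2−k_1) = 0.365×25.7/(0.776−0.365) = 9.380/0.4110 = 22.82 mg/L.
e^(−k_1 t) = e^(−0.365×1.750) = 0.5280; e^(−k_2 t) = e^(−0.776×1.750) = 0.2572.
D = 22.82 × (0.5280 − 0.2572) + 2.65 × 0.2572 = 6.180 + 0.6815 = 6.862 mg/L.

D ≈ 6.86 mg/L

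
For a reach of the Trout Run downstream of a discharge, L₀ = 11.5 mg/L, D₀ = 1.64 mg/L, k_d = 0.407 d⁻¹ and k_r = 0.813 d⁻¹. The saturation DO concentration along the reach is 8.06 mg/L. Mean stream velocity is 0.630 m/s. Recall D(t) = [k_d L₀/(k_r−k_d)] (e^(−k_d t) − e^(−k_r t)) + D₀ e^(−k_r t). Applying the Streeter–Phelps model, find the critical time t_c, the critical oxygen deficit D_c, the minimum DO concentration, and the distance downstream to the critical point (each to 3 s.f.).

t_c ≈ 1.33 d; D_c ≈ 3.36 mg/L; min DO ≈ 4.70 mg/L; x_c ≈ 72.2 km

At the critical point dD/dt = 0, so k_d L₀ e^(−k_d t) = k_r D. Substituting D(t) from the Streeter–Phelps equation and solving for t gives
t_c = ln[(k_r/k_d)(1 − D₀(k_r−k_d)/(k_d L₀))] / (k_r−k_d).
Here k_r−k_d = 0.4060 d⁻¹ and 1 − D₀(k_r−k_d)/(k_d L₀) = 1 − 1.64×0.4060/(0.407×11.5) = 0.8577, so
t_c = ln(1.998 × 0.8577) / 0.4060 = 0.5385 / 0.4060 = 1.326 d.
L(t_c) = L₀ e^(−k_d t_c) = 11.5 × 0.5829 = 6.703 mg/L, and at the critical point k_r D_c = k_d L, so D_c = (0.407/0.813) × 6.703 = 3.356 mg/L.
Minimum DO = C_s − D_c = 8.06 − 3.356 = 4.704 mg/L.
x_c = v t_c = 0.630 m/s × 1.326 d × 86400 s/d = 72190 m ≈ 72.2 km.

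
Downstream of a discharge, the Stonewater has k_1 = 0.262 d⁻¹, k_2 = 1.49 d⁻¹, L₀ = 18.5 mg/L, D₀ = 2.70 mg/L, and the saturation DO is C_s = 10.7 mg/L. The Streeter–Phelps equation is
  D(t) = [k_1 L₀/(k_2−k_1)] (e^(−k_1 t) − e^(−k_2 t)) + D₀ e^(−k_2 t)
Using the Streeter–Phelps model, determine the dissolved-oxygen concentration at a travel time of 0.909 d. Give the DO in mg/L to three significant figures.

k_1 L₀/(k_2−k_1) = 0.262×18.5/(1.49−0.262) = 4.847/1.228 = 3.947 mg/L.
e^(−k_1 t) = e^(−0.262×0.9090) = 0.7881; e^(−k_2 t) = e^(−1.49×0.9090) = 0.2581.
D = 3.947 × (0.7881 − 0.2581) + 2.70 × 0.2581 = 2.092 + 0.6969 = 2.789 mg/L.
DO = C_s − D = 10.7 − 2.789 = 7.911 mg/L.

DO ≈ 7.91 mg/L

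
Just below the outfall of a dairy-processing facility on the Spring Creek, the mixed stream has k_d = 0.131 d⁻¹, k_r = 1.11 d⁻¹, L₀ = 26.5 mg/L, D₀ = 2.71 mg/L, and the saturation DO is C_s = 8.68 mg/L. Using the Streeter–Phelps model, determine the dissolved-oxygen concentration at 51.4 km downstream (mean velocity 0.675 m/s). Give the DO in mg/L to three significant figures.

Travel time t = x/v = 51.4 km / (0.675 m/s) = 51400 m / 0.675 m/s = 76150 s = 0.8813 d.
k_d L₀/(k_r−k_d) = 0.131×26.5/(1.11−0.131) = 3.472/0.9790 = 3.546 mg/L.
e^(−k_d t) = e^(−0.131×0.8813) = 0.8910; e^(−k_r t) = e^(−1.11×0.8813) = 0.3760.
D = 3.546 × (0.8910 − 0.3760) + 2.71 × 0.3760 = 1.826 + 1.019 = 2.845 mg/L.
DO = C_s − D = 8.68 − 2.845 = 5.835 mg/L.

DO ≈ 5.83 mg/L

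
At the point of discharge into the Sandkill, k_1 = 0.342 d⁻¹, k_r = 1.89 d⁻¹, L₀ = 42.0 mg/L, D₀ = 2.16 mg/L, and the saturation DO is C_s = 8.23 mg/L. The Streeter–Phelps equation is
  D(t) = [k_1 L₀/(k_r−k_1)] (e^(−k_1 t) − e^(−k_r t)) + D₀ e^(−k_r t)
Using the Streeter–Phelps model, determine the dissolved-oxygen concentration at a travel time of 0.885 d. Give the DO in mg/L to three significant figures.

k_1 L₀/(k_r−k_1) = 0.342×42.0/(1.89−0.342) = 14.36/1.548 = 9.279 mg/L.
e^(−k_1 t) = e^(−0.342×0.8850) = 0.7388; e^(−k_r t) = e^(−1.89×0.8850) = 0.1877.
D = 9.279 × (0.7388 − 0.1877) + 2.16 × 0.1877 = 5.114 + 0.4055 = 5.519 mg/L.
DO = C_s − D = 8.23 − 5.519 = 2.711 mg/L.

DO ≈ 2.71 mg/L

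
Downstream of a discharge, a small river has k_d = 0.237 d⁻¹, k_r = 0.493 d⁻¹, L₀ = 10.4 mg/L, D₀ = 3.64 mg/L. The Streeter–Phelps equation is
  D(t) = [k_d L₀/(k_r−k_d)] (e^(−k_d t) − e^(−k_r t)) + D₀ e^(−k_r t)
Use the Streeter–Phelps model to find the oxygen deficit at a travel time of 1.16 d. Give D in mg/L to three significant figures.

k_d L₀/(k_r−k_d) = 0.237×10.4/(0.493−0.237) = 2.465/0.2560 = 9.628 mg/L.
e^(−k_d t) = e^(−0.237×1.160) = 0.7596; e^(−k_r t) = e^(−0.493×1.160) = 0.5645.
D = 9.628 × (0.7596 − 0.5645) + 3.64 × 0.5645 = 1.879 + 2.055 = 3.934 mg/L.

D ≈ 3.93 mg/L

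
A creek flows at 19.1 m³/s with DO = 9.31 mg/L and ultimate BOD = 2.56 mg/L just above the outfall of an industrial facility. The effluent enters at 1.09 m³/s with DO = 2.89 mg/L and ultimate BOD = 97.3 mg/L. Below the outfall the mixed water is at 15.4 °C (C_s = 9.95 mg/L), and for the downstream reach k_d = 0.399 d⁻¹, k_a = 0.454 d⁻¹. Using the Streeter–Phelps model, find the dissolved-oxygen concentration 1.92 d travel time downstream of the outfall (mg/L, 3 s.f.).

DO ≈ 6.94 mg/L

Mixed DO = (19.1×9.31 + 1.09×2.89)/(19.1+1.09) = 181.0/20.19 = 8.963 mg/L.
Mixed L₀ = (19.1×2.56 + 1.09×97.3)/(20.19) = 155.0/20.19 = 7.675 mg/L.
Initial deficit D₀ = C_s − DO₀ = 9.95 − 8.963 = 0.9866 mg/L.
D(1.92) = [0.399×7.675/(0.454−0.399)](e^(−0.399×1.92) − e^(−0.454×1.92)) + 0.9866 e^(−0.454×1.92)
= 55.68 × (0.4648 − 0.4182) + 0.9866 × 0.4182 = 3.006 mg/L.
DO = 9.95 − 3.006 = 6.944 mg/L.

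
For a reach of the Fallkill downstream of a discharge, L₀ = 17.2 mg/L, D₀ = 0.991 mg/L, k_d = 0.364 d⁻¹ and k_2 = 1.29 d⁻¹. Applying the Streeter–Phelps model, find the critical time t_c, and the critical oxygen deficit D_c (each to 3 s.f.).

With k_2/k_d = 3.544 and 1 − D₀(k_2−k_d)/(k_d L₀) = 0.8534,
t_c = ln(3.544 × 0.8534) / (1.29 − 0.364) = ln(3.025) / 0.9260 = 1.107/0.9260 = 1.195 d.
L(t_c) = L₀ e^(−k_d t_c) = 17.2 × 0.6472 = 11.13 mg/L, and at the critical point k_2 D_c = k_d L, so D_c = (0.364/1.29) × 11.13 = 3.141 mg/L.

t_c ≈ 1.20 d; D_c ≈ 3.14 mg/L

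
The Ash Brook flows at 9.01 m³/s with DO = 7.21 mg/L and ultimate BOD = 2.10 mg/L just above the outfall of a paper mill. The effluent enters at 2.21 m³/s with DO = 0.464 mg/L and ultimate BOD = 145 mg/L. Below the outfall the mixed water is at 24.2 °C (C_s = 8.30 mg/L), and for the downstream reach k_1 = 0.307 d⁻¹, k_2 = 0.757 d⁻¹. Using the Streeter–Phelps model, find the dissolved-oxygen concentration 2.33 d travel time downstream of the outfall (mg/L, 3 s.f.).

DO ≈ 1.33 mg/L

Mixed DO = (9.01×7.21 + 2.21×0.464)/(9.01+2.21) = 65.99/11.22 = 5.881 mg/L.
Mixed L₀ = (9.01×2.10 + 2.21×145)/(11.22) = 339.4/11.22 = 30.25 mg/L.
Initial deficit D₀ = C_s − DO₀ = 8.30 − 5.881 = 2.419 mg/L.
D(2.33) = [0.307×30.25/(0.757−0.307)](e^(−0.307×2.33) − e^(−0.757×2.33)) + 2.419 e^(−0.757×2.33)
= 20.64 × (0.4890 − 0.1714) + 2.419 × 0.1714 = 6.969 mg/L.
DO = 8.30 − 6.969 = 1.331 mg/L.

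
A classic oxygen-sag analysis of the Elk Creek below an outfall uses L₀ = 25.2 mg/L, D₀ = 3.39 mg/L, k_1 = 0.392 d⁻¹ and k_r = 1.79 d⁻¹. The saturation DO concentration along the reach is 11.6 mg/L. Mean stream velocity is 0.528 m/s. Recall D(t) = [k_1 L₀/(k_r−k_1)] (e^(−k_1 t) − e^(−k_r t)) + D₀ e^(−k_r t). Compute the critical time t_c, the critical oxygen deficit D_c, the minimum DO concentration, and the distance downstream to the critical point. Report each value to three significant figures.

t_c = [1/(k_r−k_1)] ln[(k_r/k_1)(1 − D₀(k_r−k_1)/(k_1 L₀))]
= [1/(1.79−0.392)] ln[(1.79/0.392)(1 − 3.39×1.398/(0.392×25.2))]
= (1/1.398) ln[4.566 × 0.5202] = 0.7153 × ln(2.376) = 0.7153 × 0.8653 = 0.6189 d.
L(t_c) = L₀ e^(−k_1 t_c) = 25.2 × 0.7846 = 19.77 mg/L, and at the critical point k_r D_c = k_1 L, so D_c = (0.392/1.79) × 19.77 = 4.330 mg/L.
Minimum DO = C_s − D_c = 11.6 − 4.330 = 7.270 mg/L.
x_c = v t_c = 0.528 m/s × 0.6189 d × 86400 s/d = 28230 m ≈ 28.2 km.

t_c ≈ 0.619 d; D_c ≈ 4.33 mg/L; min DO ≈ 7.27 mg/L; x_c ≈ 28.2 km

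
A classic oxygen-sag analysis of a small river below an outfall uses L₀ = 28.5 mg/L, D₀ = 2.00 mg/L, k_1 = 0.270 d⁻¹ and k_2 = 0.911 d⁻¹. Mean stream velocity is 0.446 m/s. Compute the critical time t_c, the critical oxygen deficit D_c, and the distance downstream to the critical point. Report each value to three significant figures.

t_c ≈ 1.61 d; D_c ≈ 5.46 mg/L; x_c ≈ 62.2 km

t_c = [1/(k_2−k_1)] ln[(k_2/k_1)(1 − D₀(k_2−k_1)/(k_1 L₀))]
= [1/(0.911−0.270)] ln[(0.911/0.270)(1 − 2.00×0.6410/(0.270×28.5))]
= (1/0.6410) ln[3.374 × 0.8334] = 1.560 × ln(2.812) = 1.560 × 1.034 = 1.613 d.
L(t_c) = L₀ e^(−k_1 t_c) = 28.5 × 0.6469 = 18.44 mg/L, and at the critical point k_2 D_c = k_1 L, so D_c = (0.270/0.911) × 18.44 = 5.465 mg/L.
x_c = v t_c = 0.446 m/s × 1.613 d × 86400 s/d = 62150 m ≈ 62.2 km.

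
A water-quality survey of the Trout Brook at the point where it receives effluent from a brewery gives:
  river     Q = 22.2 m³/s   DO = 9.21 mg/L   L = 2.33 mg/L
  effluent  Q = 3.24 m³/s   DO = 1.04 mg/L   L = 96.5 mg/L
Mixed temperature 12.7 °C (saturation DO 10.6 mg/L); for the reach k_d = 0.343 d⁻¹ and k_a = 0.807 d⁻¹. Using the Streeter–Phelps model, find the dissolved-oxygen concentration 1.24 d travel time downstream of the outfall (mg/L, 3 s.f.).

Mixed DO = (22.2×9.21 + 3.24×1.04)/(22.2+3.24) = 207.8/25.44 = 8.169 mg/L.
Mixed L₀ = (22.2×2.33 + 3.24×96.5)/(25.44) = 364.4/25.44 = 14.32 mg/L.
Initial deficit D₀ = C_s − DO₀ = 10.6 − 8.169 = 2.431 mg/L.
D(1.24) = [0.343×14.32/(0.807−0.343)](e^(−0.343×1.24) − e^(−0.807×1.24)) + 2.431 e^(−0.807×1.24)
= 10.59 × (0.6536 − 0.3676) + 2.431 × 0.3676 = 3.921 mg/L.
DO = 10.6 − 3.921 = 6.679 mg/L.

DO ≈ 6.68 mg/L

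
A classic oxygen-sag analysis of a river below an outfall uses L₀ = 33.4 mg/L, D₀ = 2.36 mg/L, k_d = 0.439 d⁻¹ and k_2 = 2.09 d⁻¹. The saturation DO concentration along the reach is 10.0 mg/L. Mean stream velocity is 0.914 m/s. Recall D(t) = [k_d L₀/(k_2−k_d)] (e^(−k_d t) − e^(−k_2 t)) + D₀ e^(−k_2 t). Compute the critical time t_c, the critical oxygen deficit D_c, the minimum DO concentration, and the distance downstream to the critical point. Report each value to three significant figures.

t_c ≈ 0.758 d; D_c ≈ 5.03 mg/L; min DO ≈ 4.97 mg/L; x_c ≈ 59.9 km

t_c = [1/(k_2−k_d)] ln[(k_2/k_d)(1 − D₀(k_2−k_d)/(k_d L₀))]
= [1/(2.09−0.439)] ln[(2.09/0.439)(1 − 2.36×1.651/(0.439×33.4))]
= (1/1.651) ln[4.761 × 0.7343] = 0.6057 × ln(3.496) = 0.6057 × 1.252 = 0.7580 d.
D_c = (k_d/k_2) L₀ e^(−k_d t_c) = (0.439/2.09) × 33.4 × e^(−0.439×0.7580) = 0.2100 × 33.4 × 0.7169 = 5.030 mg/L.
Minimum DO = C_s − D_c = 10.0 − 5.030 = 4.970 mg/L.
x_c = v t_c = 0.914 m/s × 0.7580 d × 86400 s/d = 59860 m ≈ 59.9 km.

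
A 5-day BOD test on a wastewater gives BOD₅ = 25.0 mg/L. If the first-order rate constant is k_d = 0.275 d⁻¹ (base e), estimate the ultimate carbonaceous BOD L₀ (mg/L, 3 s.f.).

L₀ ≈ 33.5 mg/L

BOD₅ = L₀(1 − e^(−5k_d)) ⇒ L₀ = BOD₅ / (1 − e^(−5×0.275))
= 25.0 / (1 − 0.2528) = 25.0 / 0.7472 = 33.46 mg/L.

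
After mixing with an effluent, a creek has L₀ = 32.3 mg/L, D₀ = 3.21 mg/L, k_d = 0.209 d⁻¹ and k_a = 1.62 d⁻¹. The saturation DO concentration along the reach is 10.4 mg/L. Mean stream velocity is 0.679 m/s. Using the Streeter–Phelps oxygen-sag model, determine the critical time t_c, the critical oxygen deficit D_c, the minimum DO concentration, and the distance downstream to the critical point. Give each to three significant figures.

At the critical point dD/dt = 0, so k_d L₀ e^(−k_d t) = k_a D. Substituting D(t) from the Streeter–Phelps equation and solving for t gives
t_c = ln[(k_a/k_d)(1 − D₀(k_a−k_d)/(k_d L₀))] / (k_a−k_d).
Here k_a−k_d = 1.411 d⁻¹ and 1 − D₀(k_a−k_d)/(k_d L₀) = 1 − 3.21×1.411/(0.209×32.3) = 0.3291, so
t_c = ln(7.751 × 0.3291) / 1.411 = 0.9363 / 1.411 = 0.6636 d.
L(t_c) = L₀ e^(−k_d t_c) = 32.3 × 0.8705 = 28.12 mg/L, and at the critical point k_a D_c = k_d L, so D_c = (0.209/1.62) × 28.12 = 3.627 mg/L.
Minimum DO = C_s − D_c = 10.4 − 3.627 = 6.773 mg/L.
x_c = v t_c = 0.679 m/s × 0.6636 d × 86400 s/d = 38930 m ≈ 38.9 km.

t_c ≈ 0.664 d; D_c ≈ 3.63 mg/L; min DO ≈ 6.77 mg/L; x_c ≈ 38.9 km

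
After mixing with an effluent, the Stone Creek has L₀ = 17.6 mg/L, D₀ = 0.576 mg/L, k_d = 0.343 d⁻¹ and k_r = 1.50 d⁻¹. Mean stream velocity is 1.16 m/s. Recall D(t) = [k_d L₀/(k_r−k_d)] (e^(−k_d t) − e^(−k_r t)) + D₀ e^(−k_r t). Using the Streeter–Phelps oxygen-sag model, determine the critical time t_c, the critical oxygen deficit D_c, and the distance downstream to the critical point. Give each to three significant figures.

t_c ≈ 1.17 d; D_c ≈ 2.69 mg/L; x_c ≈ 118 km

t_c = [1/(k_r−k_d)] ln[(k_r/k_d)(1 − D₀(k_r−k_d)/(k_d L₀))]
= [1/(1.50−0.343)] ln[(1.50/0.343)(1 − 0.576×1.157/(0.343×17.6))]
= (1/1.157) ln[4.373 × 0.8896] = 0.8643 × ln(3.890) = 0.8643 × 1.359 = 1.174 d.
L(t_c) = L₀ e^(−k_d t_c) = 17.6 × 0.6685 = 11.77 mg/L, and at the critical point k_r D_c = k_d L, so D_c = (0.343/1.50) × 11.77 = 2.690 mg/L.
x_c = v t_c = 1.16 m/s × 1.174 d × 86400 s/d = 117700 m ≈ 118 km.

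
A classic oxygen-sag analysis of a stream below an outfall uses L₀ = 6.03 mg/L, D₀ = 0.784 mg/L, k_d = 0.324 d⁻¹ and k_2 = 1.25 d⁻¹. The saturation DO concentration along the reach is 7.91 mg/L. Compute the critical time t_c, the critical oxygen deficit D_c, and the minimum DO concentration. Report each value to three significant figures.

t_c ≈ 0.956 d; D_c ≈ 1.15 mg/L; min DO ≈ 6.76 mg/L

At the critical point dD/dt = 0, so k_d L₀ e^(−k_d t) = k_2 D. Substituting D(t) from the Streeter–Phelps equation and solving for t gives
t_c = ln[(k_2/k_d)(1 − D₀(k_2−k_d)/(k_d L₀))] / (k_2−k_d).
Here k_2−k_d = 0.9260 d⁻¹ and 1 − D₀(k_2−k_d)/(k_d L₀) = 1 − 0.784×0.9260/(0.324×6.03) = 0.6284, so
t_c = ln(3.858 × 0.6284) / 0.9260 = 0.8856 / 0.9260 = 0.9564 d.
L(t_c) = L₀ e^(−k_d t_c) = 6.03 × 0.7335 = 4.423 mg/L, and at the critical point k_2 D_c = k_d L, so D_c = (0.324/1.25) × 4.423 = 1.147 mg/L.
Minimum DO = C_s − D_c = 7.91 − 1.147 = 6.763 mg/L.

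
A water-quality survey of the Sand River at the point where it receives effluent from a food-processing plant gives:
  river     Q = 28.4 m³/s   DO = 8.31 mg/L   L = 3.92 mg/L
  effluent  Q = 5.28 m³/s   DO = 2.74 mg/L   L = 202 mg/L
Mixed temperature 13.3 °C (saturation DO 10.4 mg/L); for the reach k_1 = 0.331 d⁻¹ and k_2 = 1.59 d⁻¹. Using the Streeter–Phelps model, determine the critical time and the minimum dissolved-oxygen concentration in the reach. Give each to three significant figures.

Mixed DO = (28.4×8.31 + 5.28×2.74)/(28.4+5.28) = 250.5/33.68 = 7.437 mg/L.
Mixed L₀ = (28.4×3.92 + 5.28×202)/(33.68) = 1178/33.68 = 34.97 mg/L.
Initial deficit D₀ = C_s − DO₀ = 10.4 − 7.437 = 2.963 mg/L.
t_c = (1/1.259) ln[(1.59/0.331)(1 − 2.963×1.259/(0.331×34.97))] = 0.7943 × ln(3.256) = 0.9375 d.
D_c = (0.331/1.59) × 34.97 × e^(−0.331×0.9375) = 0.2082 × 34.97 × 0.7332 = 5.338 mg/L.
Minimum DO = 10.4 − 5.338 = 5.062 mg/L.

t_c ≈ 0.938 d; minimum DO ≈ 5.06 mg/L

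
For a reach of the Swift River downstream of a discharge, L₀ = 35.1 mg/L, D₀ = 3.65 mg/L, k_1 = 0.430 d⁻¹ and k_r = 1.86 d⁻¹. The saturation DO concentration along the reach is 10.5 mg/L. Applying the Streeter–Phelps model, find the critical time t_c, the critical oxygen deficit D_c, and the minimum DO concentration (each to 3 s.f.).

With k_r/k_1 = 4.326 and 1 − D₀(k_r−k_1)/(k_1 L₀) = 0.6542,
t_c = ln(4.326 × 0.6542) / (1.86 − 0.430) = ln(2.830) / 1.430 = 1.040/1.430 = 0.7274 d.
D_c = (k_1/k_r) L₀ e^(−k_1 t_c) = (0.430/1.86) × 35.1 × e^(−0.430×0.7274) = 0.2312 × 35.1 × 0.7314 = 5.935 mg/L.
Minimum DO = C_s − D_c = 10.5 − 5.935 = 4.565 mg/L.

t_c ≈ 0.727 d; D_c ≈ 5.94 mg/L; min DO ≈ 4.56 mg/L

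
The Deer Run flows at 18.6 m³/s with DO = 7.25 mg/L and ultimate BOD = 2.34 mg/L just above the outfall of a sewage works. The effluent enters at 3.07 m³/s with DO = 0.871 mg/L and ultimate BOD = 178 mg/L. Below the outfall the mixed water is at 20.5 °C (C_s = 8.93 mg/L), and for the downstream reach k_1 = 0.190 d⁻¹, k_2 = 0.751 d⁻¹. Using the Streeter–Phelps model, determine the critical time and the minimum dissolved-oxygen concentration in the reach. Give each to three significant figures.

t_c ≈ 1.86 d; minimum DO ≈ 4.10 mg/L

Mixed DO = (18.6×7.25 + 3.07×0.871)/(18.6+3.07) = 137.5/21.67 = 6.346 mg/L.
Mixed L₀ = (18.6×2.34 + 3.07×178)/(21.67) = 590.0/21.67 = 27.23 mg/L.
Initial deficit D₀ = C_s − DO₀ = 8.93 − 6.346 = 2.584 mg/L.
t_c = (1/0.5610) ln[(0.751/0.190)(1 − 2.584×0.5610/(0.190×27.23))] = 1.783 × ln(2.845) = 1.864 d.
D_c = (0.190/0.751) × 27.23 × e^(−0.190×1.864) = 0.2530 × 27.23 × 0.7018 = 4.834 mg/L.
Minimum DO = 8.93 − 4.834 = 4.096 mg/L.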